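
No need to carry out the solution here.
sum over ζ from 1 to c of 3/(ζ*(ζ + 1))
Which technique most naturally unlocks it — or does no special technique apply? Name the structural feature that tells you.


Method: telescoping — 3/(ζ*(ζ + 1)) is a collapsed telescope: expand it into simple fractions to see the cancellation.


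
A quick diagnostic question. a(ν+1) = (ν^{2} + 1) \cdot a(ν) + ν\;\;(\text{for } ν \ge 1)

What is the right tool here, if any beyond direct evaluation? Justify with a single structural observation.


Diagnosis: a summation factor — first-order, linear, moving coefficient ν^{2} + 1: the discrete analogue of an integrating factor handles it.


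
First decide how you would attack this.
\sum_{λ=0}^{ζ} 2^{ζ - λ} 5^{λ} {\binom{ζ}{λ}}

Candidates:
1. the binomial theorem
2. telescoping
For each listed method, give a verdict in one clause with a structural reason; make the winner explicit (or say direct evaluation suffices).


Verdict: the binomial theorem — binomial coefficients against complementary powers of 5 and 2: recognize the binomial expansion and resum.
- the binomial theorem: yes — fits the structure here.
- telescoping — the terms as presented offer no neighboring cancellation — a telescoping rewrite may exist, but the displayed structure does not hand one over.


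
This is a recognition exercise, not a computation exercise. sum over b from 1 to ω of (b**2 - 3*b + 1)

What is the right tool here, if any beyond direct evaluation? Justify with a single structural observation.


Best approach: no special technique — this is bookkeeping, not technique: standard formulas for sums of constant-multiple powers of b apply termwise.


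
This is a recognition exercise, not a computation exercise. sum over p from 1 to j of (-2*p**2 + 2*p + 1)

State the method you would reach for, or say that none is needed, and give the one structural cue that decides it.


Best approach: no special technique — constant-multiple powers of p with no cancellation partners and no common ratio — use the standard power-sum formulas.


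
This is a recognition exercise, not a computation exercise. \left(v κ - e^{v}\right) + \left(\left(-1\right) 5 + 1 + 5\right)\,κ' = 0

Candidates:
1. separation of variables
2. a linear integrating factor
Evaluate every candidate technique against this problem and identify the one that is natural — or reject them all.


Best approach: a linear integrating factor — arrange it as κ' + v·κ = (the forcing term) and the integrating factor does the rest.
- separation of variables — no algebra isolates the independent variable on one side and the unknown on the other.
- a linear integrating factor — a fit — the right tool for this form.


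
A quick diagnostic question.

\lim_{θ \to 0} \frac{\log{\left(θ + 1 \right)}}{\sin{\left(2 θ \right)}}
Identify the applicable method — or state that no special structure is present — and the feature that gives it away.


Best approach: l'Hôpital's rule (0/0) — numerator and denominator both vanish at 0 — a genuine 0/0 form, which is exactly when l'Hôpital applies. A local series expansion at the point resolves it as well; the rule is the packaged version of that step.


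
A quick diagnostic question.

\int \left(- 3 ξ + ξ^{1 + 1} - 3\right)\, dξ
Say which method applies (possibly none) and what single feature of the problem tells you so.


Best approach: no special technique — every term is a constant multiple of a power of ξ; term-wise power-rule integration needs no preliminary transformation.


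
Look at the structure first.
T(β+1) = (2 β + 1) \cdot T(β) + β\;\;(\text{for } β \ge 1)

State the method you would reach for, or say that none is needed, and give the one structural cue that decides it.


Diagnosis: a summation factor — because the multiplier 2 β + 1 is index-dependent, divide through by its running product and sum the resulting differences.


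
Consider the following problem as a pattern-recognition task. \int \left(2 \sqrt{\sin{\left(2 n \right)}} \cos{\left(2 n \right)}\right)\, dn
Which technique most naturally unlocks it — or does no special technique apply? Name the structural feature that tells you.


Verdict: u-substitution — structure check: outer function, inner expression \sin{\left(2 n \right)}, inner derivative as a factor — the classic u = \sin{\left(2 n \right)} pattern.


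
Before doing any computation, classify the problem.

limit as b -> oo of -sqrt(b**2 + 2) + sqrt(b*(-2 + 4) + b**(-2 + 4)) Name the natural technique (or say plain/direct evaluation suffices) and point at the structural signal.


Method: conjugate multiplication — divergence minus divergence hides a finite answer — expose it by pairing sqrt(b*(-2 + 4) + b**(-2 + 4)) - sqrt(b**2 + 2) with its conjugate.


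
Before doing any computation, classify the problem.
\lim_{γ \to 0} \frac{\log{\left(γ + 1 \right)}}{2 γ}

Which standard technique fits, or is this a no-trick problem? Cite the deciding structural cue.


Verdict: l'Hôpital's rule (0/0) — both numerator and denominator vanish at 0: the genuine 0/0 indeterminate that l'Hôpital exists for. One could equally expand both pieces locally and compare leading terms; the rule does that in one stroke.


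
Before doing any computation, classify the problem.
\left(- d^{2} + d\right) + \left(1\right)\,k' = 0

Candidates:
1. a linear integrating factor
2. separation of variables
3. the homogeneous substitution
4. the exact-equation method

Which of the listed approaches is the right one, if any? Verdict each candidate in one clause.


Best approach: no special technique — solved for the derivative, k never appears on the right — this is a direct integration in d, not a differential-equations problem at heart.
- a linear integrating factor — with the unknown absent the integrating factor is a formality; direct integration is the working structure.
- separation of variables: with no unknown in the slope, separating variables is a formality — the equation integrates directly.
- the homogeneous substitution — the slope does not depend on the ratio of the variables alone.
- the exact-equation method: with the unknown absent from both coefficients, the cross-partial test holds emptily — nothing for the exact method to work on.


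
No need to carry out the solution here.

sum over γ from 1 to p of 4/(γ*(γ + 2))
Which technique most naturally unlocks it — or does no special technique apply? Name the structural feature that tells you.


Diagnosis: telescoping — the denominator's roots in 4/(γ*(γ + 2)) sit an integer apart: decomposition produces a self-cancelling chain.


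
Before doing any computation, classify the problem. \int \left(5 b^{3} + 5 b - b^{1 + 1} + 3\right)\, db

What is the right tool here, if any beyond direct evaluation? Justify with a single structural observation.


Technique: no special technique — nothing composite, nothing rational, nothing trigonometric — each constant-multiple power of b integrates by the power rule alone.


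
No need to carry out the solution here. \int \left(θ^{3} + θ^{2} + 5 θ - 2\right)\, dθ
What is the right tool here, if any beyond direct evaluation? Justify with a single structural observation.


Technique: no special technique — every term is a constant multiple of a power of θ; term-wise power-rule integration needs no preliminary transformation.


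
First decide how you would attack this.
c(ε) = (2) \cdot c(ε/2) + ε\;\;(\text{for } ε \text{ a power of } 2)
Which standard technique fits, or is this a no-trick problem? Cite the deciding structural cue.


Best approach: the master substitution — the argument contracts 2-fold per step: reindex ε exponentially and solve the linear recurrence in the new index.


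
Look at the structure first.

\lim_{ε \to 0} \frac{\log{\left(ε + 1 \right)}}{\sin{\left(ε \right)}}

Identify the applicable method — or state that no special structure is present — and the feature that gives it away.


Best approach: l'Hôpital's rule (0/0) — both numerator and denominator vanish at 0: the genuine 0/0 indeterminate that l'Hôpital exists for. The standard small-argument limits would also carry it; the rule is the systematic route.


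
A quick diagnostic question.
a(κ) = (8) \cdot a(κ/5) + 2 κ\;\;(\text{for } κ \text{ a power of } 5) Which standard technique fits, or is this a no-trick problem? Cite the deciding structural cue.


Diagnosis: the master substitution — the argument shrinks by the factor 5, so measure the index on a logarithmic scale and the recursion becomes a shift.


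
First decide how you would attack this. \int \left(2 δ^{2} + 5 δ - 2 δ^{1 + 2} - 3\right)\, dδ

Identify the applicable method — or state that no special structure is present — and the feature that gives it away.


Best approach: no special technique — scan for structure and find none: constant multiples of powers of δ, integrate directly.


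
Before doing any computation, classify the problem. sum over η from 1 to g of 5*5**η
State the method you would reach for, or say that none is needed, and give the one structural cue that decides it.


Best approach: the geometric series formula — term-over-term division gives 5 every time — index-free ratio, geometric sum formula applies.


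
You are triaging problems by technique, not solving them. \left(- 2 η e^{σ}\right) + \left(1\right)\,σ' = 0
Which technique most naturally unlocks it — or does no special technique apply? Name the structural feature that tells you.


Method: separation of variables — separating collects all σ-dependence with the derivative and leaves all η-dependence opposite: variables separate.


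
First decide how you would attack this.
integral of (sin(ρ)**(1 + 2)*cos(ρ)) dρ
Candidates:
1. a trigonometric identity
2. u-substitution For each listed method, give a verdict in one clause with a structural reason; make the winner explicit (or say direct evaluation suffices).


Diagnosis: u-substitution — gathered as a product, the integrand carries the factor cos(ρ) — up to a constant, the derivative of the inner expression sin(ρ) — so u = sin(ρ) collapses the integral.
- a trigonometric identity — there is no trigonometric structure whose rewriting would simplify the integrand.
- u-substitution — applies; the problem has the shape this method handles.


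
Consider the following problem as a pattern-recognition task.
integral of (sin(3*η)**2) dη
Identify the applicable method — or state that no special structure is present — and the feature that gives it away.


Diagnosis: a trigonometric identity — the even exponent on sin(3*η)**2 signals one move: rewrite via cos of the doubled angle.


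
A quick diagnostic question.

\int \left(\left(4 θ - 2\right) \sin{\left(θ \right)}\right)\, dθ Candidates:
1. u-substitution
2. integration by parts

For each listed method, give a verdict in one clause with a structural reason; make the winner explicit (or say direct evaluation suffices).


Best approach: integration by parts — a polynomial factor 4 θ - 2 multiplies \sin{\left(θ \right)}; differentiating 4 θ - 2 lowers its degree while \sin{\left(θ \right)} integrates cleanly, so parts wins.
- u-substitution — no subexpression of the integrand pairs with its own derivative as a factor — individual terms may offer their own substitutions, but any change of variable covering the whole integral would have to be constructed from outside the expression.
- integration by parts — a fit — the right tool for this form.


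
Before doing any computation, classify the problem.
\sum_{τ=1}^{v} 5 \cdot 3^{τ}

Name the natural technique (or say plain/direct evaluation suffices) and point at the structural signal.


Method: the geometric series formula — term-over-term division gives 3 every time — index-free ratio, geometric sum formula applies.


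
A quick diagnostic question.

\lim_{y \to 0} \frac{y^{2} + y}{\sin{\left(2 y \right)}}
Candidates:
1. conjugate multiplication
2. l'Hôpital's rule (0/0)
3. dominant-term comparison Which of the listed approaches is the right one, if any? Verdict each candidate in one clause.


Diagnosis: l'Hôpital's rule (0/0) — substituting 0 gives 0 over 0; differentiate top and bottom once and re-evaluate. Expanding numerator and denominator to first order gives the same value — the rule automates exactly that.
- conjugate multiplication — the conjugate move applies to radical differences, which this is not.
- l'Hôpital's rule (0/0) — applicable, and directly so.
- dominant-term comparison — no dominant-degree comparison decides it.


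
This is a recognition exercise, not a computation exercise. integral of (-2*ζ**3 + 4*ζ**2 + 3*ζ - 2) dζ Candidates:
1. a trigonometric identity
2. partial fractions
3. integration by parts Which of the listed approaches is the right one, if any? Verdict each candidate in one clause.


Technique: no special technique — nothing composite, nothing rational, nothing trigonometric — each constant-multiple power of ζ integrates by the power rule alone.
- a trigonometric identity — there is no trigonometric structure at all — the integrand carries no sine or cosine to rewrite.
- partial fractions: the expression is not a ratio of polynomials that decomposes further.
- integration by parts: parts would only shuffle a directly integrable integrand.


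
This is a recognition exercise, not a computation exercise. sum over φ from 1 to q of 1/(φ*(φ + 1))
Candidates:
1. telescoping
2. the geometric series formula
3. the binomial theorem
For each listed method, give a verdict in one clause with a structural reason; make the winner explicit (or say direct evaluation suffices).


Diagnosis: telescoping — after splitting 1/(φ*(φ + 1)) into partial fractions, the pieces are shifted copies of one function and cancel telescopically.
- telescoping: yes, a natural case for it.
- the geometric series formula — consecutive terms are not related by a fixed multiplier.
- the binomial theorem — no binomial coefficients pair up with complementary powers here.


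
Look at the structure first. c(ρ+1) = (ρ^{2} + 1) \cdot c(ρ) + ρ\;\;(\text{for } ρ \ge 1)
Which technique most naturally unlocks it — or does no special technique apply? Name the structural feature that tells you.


Verdict: a summation factor — it is first-order linear but the coefficient ρ^{2} + 1 depends on the index, so multiply through by a summation factor to telescope it.


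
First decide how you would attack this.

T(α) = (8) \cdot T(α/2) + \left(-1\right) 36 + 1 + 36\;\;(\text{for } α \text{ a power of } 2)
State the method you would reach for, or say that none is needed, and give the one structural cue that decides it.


Best approach: the master substitution — treat m = log base 2 of α as the new clock: one recursion step advances m by one while α scales by 2.


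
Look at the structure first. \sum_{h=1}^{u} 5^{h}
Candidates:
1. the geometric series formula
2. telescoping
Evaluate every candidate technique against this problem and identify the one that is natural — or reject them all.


Diagnosis: the geometric series formula — the ratio of consecutive terms is the constant 5, independent of the index — a geometric sum.
- the geometric series formula — yes, a natural case for it.
- telescoping: as presented, consecutive terms share no shifted copy to cancel against — no rewrite is on display to change that.


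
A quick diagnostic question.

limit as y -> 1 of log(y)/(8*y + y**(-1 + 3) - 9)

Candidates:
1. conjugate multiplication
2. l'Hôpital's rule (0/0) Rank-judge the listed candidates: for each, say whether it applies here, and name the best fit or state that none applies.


Verdict: l'Hôpital's rule (0/0) — the 0/0 form at 1 is the signature situation for l'Hôpital's rule. A first-order expansion at the point is an equally standard path; the rule packages it.
- conjugate multiplication — no divergent radical difference is present for a conjugate pair to cancel.
- l'Hôpital's rule (0/0) — applicable, and directly so.


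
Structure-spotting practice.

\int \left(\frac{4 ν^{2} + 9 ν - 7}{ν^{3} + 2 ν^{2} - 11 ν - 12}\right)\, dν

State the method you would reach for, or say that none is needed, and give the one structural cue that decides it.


Verdict: partial fractions — the factorization of ν^{3} + 2 ν^{2} - 11 ν - 12 is the whole battle; after it, each term is a table integral.


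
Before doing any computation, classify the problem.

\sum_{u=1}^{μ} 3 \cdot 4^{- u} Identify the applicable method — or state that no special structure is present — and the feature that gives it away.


Diagnosis: the geometric series formula — consecutive terms stand in a fixed index-free ratio — the geometric sum formula closes it.


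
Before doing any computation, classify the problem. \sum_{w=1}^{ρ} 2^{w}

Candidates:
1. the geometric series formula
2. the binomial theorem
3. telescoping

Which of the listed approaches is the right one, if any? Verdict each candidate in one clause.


Diagnosis: the geometric series formula — each summand is the previous one scaled by 2; that constant multiplier is itself the geometric structure.
- the geometric series formula: applicable, and directly so.
- the binomial theorem: no binomial coefficients pair up with complementary powers here.
- telescoping: the summand is not presented as a shifted difference — a telescoping rewrite may exist, but the displayed structure does not offer one.


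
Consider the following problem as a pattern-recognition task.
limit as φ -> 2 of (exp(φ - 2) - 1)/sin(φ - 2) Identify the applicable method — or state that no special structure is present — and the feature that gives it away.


Diagnosis: l'Hôpital's rule (0/0) — the 0/0 form at 2 is the signature situation for l'Hôpital's rule. A local series expansion at the point resolves it as well; the rule is the packaged version of that step.


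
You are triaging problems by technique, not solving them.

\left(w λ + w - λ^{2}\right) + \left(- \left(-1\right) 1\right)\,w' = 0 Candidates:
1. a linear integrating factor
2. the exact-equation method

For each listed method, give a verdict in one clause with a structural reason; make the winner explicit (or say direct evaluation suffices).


Best approach: a linear integrating factor — linear in the unknown with genuine forcing: multiply through by the exponential of the integrated coefficient and the left side closes into one derivative.
- a linear integrating factor — yes — fits the structure here.
- the exact-equation method — the cross partial derivatives disagree, so no single potential exists.


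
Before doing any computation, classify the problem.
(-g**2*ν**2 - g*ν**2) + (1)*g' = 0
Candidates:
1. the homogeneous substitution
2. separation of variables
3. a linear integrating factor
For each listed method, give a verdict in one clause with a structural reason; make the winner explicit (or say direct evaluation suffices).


Verdict: separation of variables — separating collects all g-dependence with the derivative and leaves all ν-dependence opposite: variables separate. A Bernoulli substitution applies to this equation as given; separation takes the same equation in its displayed form.
- the homogeneous substitution: the ratio substitution does not collapse this equation.
- separation of variables: yes, a natural case for it.
- a linear integrating factor — a nonlinear term in the unknown puts this outside the integrating-factor template.


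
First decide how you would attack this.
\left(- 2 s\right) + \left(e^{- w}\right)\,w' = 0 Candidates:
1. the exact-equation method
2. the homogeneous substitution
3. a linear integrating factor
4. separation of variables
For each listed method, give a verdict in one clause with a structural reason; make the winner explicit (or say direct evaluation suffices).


Verdict: separation of variables — one side of the product carries the independent variable, the other the unknown — the textbook separation shape.
- the exact-equation method — the cross-partial test holds only vacuously — each coefficient lives in its own variable, so the exactness machinery reads no structure the split form does not already show.
- the homogeneous substitution — the ratio substitution does not collapse this equation.
- a linear integrating factor — the unknown enters nonlinearly (through a power, a denominator, or a transcendental function), which the linear integrating-factor recipe cannot absorb as-is — any repair would come from a preliminary substitution, not the factor.
- separation of variables — yes — fits the structure here.


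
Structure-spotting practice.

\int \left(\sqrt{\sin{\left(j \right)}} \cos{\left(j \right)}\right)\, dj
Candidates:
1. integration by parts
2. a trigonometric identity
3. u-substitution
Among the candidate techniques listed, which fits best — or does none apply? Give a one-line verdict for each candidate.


Diagnosis: u-substitution — read it as f(\sin{\left(j \right)}) times a constant multiple of d(\sin{\left(j \right)}): one substitution, u = \sin{\left(j \right)}, finishes it.
- integration by parts: the integrand does not split as a nonconstant polynomial times an exp, sine, cosine of a linear argument, or logarithm — no polynomial-kernel parts product to differentiate one side of.
- a trigonometric identity: no identity rewrites this into an easier trigonometric form.
- u-substitution — applicable, and directly so.


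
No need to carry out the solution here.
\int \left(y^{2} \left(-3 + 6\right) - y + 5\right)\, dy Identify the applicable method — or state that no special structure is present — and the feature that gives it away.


Technique: no special technique — a term-by-term power-rule job in y; no substitution or rearrangement earns its keep here.


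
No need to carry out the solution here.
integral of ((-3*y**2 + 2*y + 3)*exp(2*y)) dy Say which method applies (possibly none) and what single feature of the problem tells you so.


Technique: integration by parts — a polynomial factor -3*y**2 + 2*y + 3 multiplies exp(2*y); differentiating -3*y**2 + 2*y + 3 lowers its degree while exp(2*y) integrates cleanly, so parts wins.


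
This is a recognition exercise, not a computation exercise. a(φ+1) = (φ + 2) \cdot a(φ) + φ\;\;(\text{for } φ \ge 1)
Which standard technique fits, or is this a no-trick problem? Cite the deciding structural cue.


Technique: a summation factor — one-term recursion with variable weight φ + 2 is solved by product normalization, not by root-finding.


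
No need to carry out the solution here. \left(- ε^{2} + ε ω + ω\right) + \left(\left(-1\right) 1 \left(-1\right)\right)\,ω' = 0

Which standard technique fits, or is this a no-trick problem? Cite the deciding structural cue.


Best approach: a linear integrating factor — the unknown enters only to the first power against a nonzero forcing term — the integrating-factor template applies directly.


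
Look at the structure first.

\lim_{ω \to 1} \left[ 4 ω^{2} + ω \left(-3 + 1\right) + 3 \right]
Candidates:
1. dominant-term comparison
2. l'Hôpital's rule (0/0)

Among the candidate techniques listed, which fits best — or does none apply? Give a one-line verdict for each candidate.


Best approach: no special technique — the expression is continuous at 1 — substitute and evaluate; no indeterminate form appears.
- dominant-term comparison — this limit is not decided by comparing polynomial growth at infinity.
- l'Hôpital's rule (0/0): substituting the point gives a finite value outright — there is no indeterminate clash to repair.


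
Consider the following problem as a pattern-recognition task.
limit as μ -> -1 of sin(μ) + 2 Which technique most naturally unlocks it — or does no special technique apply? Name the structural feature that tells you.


Technique: no special technique — no zero denominators, no indeterminate clash at -1 — substitute and read off the value.


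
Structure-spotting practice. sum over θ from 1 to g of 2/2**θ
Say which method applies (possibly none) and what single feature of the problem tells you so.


Verdict: the geometric series formula — consecutive terms stand in a fixed index-free ratio — the geometric sum formula closes it.


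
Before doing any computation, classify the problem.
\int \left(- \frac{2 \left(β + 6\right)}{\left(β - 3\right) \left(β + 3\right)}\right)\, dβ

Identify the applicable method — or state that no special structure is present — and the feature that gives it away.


Diagnosis: partial fractions — a proper rational integrand whose denominator splits into simpler factors — decompose into partial fractions first.


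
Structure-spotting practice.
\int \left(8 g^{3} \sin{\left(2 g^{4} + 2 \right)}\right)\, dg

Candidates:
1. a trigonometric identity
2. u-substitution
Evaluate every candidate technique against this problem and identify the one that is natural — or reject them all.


Technique: u-substitution — everything non-trivial happens through the inner expression 2 g^{4} + 2, and its derivative accounts for the remaining factor up to a constant, so set u = 2 g^{4} + 2.
- a trigonometric identity — no even trigonometric power and no product of distinct frequencies to rewrite.
- u-substitution — a fit — the right tool for this form.


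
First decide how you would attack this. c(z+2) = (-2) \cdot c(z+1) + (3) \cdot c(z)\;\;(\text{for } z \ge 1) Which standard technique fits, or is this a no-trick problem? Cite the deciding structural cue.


Best approach: the characteristic-root method — every coefficient is a fixed number and the forcing is zero — substitute r^z and read off the root equation.


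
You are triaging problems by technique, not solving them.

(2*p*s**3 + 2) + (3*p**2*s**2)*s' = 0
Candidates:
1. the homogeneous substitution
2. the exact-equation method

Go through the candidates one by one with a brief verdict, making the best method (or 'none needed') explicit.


Diagnosis: the exact-equation method — the cross partial derivatives of 2*p*s**3 + 2 and 3*p**2*s**2 agree, so the left side is the total differential of one potential in p and s.
- the homogeneous substitution — solved for the derivative, the right side changes under joint scaling of the two variables.
- the exact-equation method — yes — fits the structure here.


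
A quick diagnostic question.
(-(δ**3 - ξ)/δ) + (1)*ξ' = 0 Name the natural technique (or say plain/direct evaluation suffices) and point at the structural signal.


Best approach: a linear integrating factor — linear in the unknown with genuine forcing: multiply through by the exponential of the integrated coefficient and the left side closes into one derivative.


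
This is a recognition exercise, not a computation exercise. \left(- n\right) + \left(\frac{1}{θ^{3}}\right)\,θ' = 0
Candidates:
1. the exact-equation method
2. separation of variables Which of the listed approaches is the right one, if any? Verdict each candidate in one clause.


Verdict: separation of variables — one side of the product carries the independent variable, the other the unknown — the textbook separation shape.
- the exact-equation method — with no real cross-dependence between the variables, the exact-equation machinery is a detour rather than the natural reading.
- separation of variables — applicable, and directly so.


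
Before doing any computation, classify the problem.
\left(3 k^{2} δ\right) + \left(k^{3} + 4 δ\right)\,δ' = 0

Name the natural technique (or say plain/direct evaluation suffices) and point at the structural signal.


Method: the exact-equation method — the mixed-partials test passes for 3 k^{2} δ and k^{3} + 4 δ, so a potential function exists as presented.


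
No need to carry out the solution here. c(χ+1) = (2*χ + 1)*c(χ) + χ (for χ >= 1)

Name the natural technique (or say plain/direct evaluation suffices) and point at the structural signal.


Best approach: a summation factor — first-order linear but the coefficient 2*χ + 1 moves with the index — divide by the cumulative product and telescope.


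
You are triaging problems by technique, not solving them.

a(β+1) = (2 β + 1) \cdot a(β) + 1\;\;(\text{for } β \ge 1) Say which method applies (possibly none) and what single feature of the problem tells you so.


Diagnosis: a summation factor — normalize by the running product of 2 β + 1: the left side becomes a difference, and differences sum.


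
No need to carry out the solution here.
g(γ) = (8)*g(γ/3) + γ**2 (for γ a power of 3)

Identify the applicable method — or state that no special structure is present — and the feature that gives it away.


Verdict: the master substitution — the recursive call is at index γ/3 rather than a shift, a divide-and-conquer shape — substituting γ = 3^m linearizes it.


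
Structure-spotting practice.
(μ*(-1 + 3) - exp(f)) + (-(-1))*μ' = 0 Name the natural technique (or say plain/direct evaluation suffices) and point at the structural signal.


Diagnosis: a linear integrating factor — the equation is linear in μ with coefficient (-1 + 3); multiplying by the integrating factor exp(∫(-1 + 3)) makes the left side a perfect derivative.


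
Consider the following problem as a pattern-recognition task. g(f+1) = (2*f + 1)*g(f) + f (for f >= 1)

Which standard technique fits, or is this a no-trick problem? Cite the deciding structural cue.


Method: a summation factor — rescale the sequence by the product of the weights 2*f + 1 so far — the recurrence collapses to a plain running sum.


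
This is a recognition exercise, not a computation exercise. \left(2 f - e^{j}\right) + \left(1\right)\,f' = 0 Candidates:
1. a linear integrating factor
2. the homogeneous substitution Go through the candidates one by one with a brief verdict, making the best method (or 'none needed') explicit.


Method: a linear integrating factor — arrange it as f' + 2·f = (the forcing term) and the integrating factor does the rest.
- a linear integrating factor: yes — fits the structure here.
- the homogeneous substitution: the slope changes under joint rescaling, failing the degree-zero test.


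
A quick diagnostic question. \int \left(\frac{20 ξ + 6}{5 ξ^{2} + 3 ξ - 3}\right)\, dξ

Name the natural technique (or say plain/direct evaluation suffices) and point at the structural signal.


Verdict: u-substitution — viewed as a product, the integrand is a composition evaluated at 5 ξ^{2} + 3 ξ - 3 times (a constant multiple of) that inner expression's derivative, so u = 5 ξ^{2} + 3 ξ - 3 makes it elementary.


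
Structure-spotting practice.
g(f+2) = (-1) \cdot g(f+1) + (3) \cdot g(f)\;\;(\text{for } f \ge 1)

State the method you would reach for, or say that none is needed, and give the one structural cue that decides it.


Verdict: the characteristic-root method — try a geometric ansatz r^f: constant coefficients turn the recurrence into one polynomial equation in r.


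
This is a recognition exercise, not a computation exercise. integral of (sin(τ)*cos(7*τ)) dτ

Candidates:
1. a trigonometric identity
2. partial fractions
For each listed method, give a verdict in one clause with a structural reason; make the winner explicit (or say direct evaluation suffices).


Technique: a trigonometric identity — sin(τ)*cos(7*τ) is a beat pattern — rewrite the product as a sum of single-frequency waves before integrating.
- a trigonometric identity: applies; the problem has the shape this method handles.
- partial fractions — the expression is not a ratio of polynomials that decomposes further.


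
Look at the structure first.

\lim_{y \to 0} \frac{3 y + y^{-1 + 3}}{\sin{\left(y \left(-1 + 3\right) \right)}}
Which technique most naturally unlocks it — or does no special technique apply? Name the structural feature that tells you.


Technique: l'Hôpital's rule (0/0) — plug in 0: top and bottom both hit zero, so differentiate each and retry. Known elementary limits would finish this too — the rule just bypasses the case analysis.


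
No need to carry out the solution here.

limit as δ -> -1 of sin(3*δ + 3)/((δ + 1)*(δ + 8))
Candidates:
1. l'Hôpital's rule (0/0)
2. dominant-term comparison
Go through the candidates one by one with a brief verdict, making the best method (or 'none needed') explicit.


Diagnosis: l'Hôpital's rule (0/0) — numerator and denominator both vanish at -1 — a genuine 0/0 form, which is exactly when l'Hôpital applies. A local series expansion at the point resolves it as well; the rule is the packaged version of that step.
- l'Hôpital's rule (0/0): yes, a natural case for it.
- dominant-term comparison — no ranking of term growth rates resolves the limit here.


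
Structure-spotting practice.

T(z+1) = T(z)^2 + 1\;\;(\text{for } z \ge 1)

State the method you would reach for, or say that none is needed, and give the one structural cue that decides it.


Verdict: no special technique — each new value is a nonlinear function of earlier ones — scaling arguments and superposition both fail.


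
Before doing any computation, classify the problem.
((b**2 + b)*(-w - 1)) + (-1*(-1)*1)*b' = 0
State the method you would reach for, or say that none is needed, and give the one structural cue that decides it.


Technique: separation of variables — separating collects all b-dependence with the derivative and leaves all w-dependence opposite: variables separate. A Bernoulli substitution applies to this equation as given; separation takes the same equation in its displayed form.


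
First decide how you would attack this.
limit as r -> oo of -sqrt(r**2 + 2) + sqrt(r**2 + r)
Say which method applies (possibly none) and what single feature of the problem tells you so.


Best approach: conjugate multiplication — divergence minus divergence hides a finite answer — expose it by pairing sqrt(r**2 + r) - sqrt(r**2 + 2) with its conjugate.


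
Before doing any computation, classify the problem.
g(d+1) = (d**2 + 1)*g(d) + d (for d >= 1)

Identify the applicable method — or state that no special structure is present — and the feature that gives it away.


Verdict: a summation factor — it is first-order linear but the coefficient d**2 + 1 depends on the index, so multiply through by a summation factor to telescope it.


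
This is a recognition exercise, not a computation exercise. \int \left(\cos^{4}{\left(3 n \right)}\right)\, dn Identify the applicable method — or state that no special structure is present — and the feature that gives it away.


Technique: a trigonometric identity — the exponent on \cos^{4}{\left(3 n \right)} is even — the power-reduction identity is the standard preprocessing step.


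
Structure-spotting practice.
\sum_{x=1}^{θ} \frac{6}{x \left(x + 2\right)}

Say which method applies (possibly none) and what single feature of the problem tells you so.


Verdict: telescoping — \frac{6}{x \left(x + 2\right)} decomposes into shift-paired simple fractions; the series telescopes to finitely many boundary pieces.


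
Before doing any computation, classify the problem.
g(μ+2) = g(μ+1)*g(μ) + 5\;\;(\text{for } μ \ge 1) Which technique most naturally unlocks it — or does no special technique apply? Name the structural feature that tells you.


Technique: no special technique — a nonlinear dependence on earlier terms breaks linearity, and with it every superposition-based closed form.


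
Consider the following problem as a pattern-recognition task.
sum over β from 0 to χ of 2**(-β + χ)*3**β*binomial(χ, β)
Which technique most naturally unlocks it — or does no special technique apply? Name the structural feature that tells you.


Verdict: the binomial theorem — the binomial coefficients weight matched powers of 3 and 2, which is exactly the expansion of a binomial power.


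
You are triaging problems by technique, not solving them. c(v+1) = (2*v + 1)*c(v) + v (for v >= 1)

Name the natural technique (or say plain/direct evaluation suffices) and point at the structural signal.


Verdict: a summation factor — the coefficient 2*v + 1 drifts with the index, so no fixed root exists; normalizing by the cumulative product telescopes it.


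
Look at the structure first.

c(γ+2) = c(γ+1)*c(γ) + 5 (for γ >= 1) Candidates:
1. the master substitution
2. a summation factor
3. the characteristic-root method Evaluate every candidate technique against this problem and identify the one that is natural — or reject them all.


Best approach: no special technique — the sequence value feeds back through itself nonlinearly — linear superposition fails, and every superposition-based closed form fails with it.
- the master substitution — no fixed divisor shrinks the index between calls.
- a summation factor — no summation factor applies — the rule is not linear in the sequence values.
- the characteristic-root method — nonlinearity rules out exponential-mode superposition from the start.


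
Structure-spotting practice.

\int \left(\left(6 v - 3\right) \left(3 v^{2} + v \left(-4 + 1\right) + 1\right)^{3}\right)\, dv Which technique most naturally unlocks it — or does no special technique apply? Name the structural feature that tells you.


Technique: u-substitution — everything non-trivial happens through the inner expression (3 v^{2} + v \left(-4 + 1\right) + 1), and its derivative accounts for the remaining factor up to a constant, so set u = (3 v^{2} + v \left(-4 + 1\right) + 1). Nothing stops a full expansion here — the substitution simply spares the algebra.


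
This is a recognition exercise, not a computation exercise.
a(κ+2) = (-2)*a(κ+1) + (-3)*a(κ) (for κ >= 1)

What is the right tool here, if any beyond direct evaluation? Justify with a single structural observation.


Method: the characteristic-root method — constant coefficients and linearity mean the ansatz r^κ reduces it to solving the characteristic polynomial.


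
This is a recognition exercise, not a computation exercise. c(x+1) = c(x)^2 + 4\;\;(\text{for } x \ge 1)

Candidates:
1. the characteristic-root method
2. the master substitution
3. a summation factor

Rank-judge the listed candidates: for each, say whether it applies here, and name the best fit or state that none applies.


Verdict: no special technique — the map from one term to the next is curved, not linear, so linear closed-form machinery does not attach.
- the characteristic-root method: the recursion is nonlinear in the sequence values, so no linear-modes ansatz applies.
- the master substitution — this is shift-type recursion, outside the divide-and-conquer template.
- a summation factor — no summation factor applies — the rule is not linear in the sequence values.


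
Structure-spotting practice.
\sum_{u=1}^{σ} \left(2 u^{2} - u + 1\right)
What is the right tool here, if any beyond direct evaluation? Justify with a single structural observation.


Verdict: no special technique — the summand is a plain polynomial in u (expanding first if it arrives factored); standard power-sum formulas evaluate it term by term.


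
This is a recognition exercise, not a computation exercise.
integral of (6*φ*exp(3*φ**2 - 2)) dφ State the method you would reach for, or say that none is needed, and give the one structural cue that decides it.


Best approach: u-substitution — everything non-trivial happens through the inner expression 3*φ**2 - 2, and its derivative accounts for the remaining factor up to a constant, so set u = 3*φ**2 - 2.


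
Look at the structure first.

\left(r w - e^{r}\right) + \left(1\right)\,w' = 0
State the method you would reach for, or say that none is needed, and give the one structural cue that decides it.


Best approach: a linear integrating factor — the equation is linear in w with coefficient r; multiplying by the integrating factor exp(∫r) makes the left side a perfect derivative.
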